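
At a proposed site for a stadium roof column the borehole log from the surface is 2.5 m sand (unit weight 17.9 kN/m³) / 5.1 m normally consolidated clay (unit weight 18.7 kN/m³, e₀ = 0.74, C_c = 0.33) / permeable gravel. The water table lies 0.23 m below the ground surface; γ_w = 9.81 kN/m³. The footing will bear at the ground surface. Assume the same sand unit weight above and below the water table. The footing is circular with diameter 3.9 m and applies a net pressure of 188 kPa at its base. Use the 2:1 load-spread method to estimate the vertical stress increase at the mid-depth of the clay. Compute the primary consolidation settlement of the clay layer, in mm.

Mid-depth of clay below the ground surface: z = 2.5 + 5.1/2 = 5.05 m.
Total vertical stress at mid-clay: σ_v = 17.9×2.5 + 18.7×2.55 = 92.435 kPa.
Pore pressure: u = 9.81×(5.05 − 0.23) = 47.284 kPa.
Initial effective stress: σ'_0 = σ_v − u = 92.435 − 47.284 = 45.151 kPa.
Stress increase at mid-clay by the 2:1 spreading method:
Δσ ≈ qD²/(D+z)² = 188×3.9²/(3.9+5.05)² = 35.698 kPa
Final effective stress: σ'_f = σ'_0 + Δσ = 45.151 + 35.698 = 80.849 kPa.
Normally consolidated clay, so the full stress increment lies on the virgin compression line:
S_c = C_c·H/(1+e₀)·log₁₀(σ'_f/σ'_0) = 0.33×5.1/(1+0.74)×log₁₀(80.849/45.151)
    = 0.96724 × 0.25301 = 0.2447 m

S_c ≈ 245 mm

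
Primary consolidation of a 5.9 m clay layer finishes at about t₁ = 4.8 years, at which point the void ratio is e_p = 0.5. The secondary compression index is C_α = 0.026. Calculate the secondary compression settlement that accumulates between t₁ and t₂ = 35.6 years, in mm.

S_s ≈ 89 mm

Secondary compression: S_s = C_α·H/(1+e_p)·log₁₀(t₂/t₁)
S_s = 0.026×5.9/(1+0.5)×log₁₀(35.6/4.8)
    = 0.1023 × 0.8702 = 0.08899 m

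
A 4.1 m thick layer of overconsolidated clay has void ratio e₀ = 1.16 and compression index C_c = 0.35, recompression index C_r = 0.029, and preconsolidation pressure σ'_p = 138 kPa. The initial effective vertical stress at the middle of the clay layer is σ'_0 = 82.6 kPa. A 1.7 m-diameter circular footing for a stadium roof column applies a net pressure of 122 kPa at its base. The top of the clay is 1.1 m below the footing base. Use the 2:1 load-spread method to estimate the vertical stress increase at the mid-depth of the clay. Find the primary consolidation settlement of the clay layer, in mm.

Mid-depth of clay below the footing base: z = 1.1 + 4.1/2 = 3.15 m.
Stress increase at mid-clay by the 2:1 spreading method:
Δσ ≈ qD²/(D+z)² = 122×1.7²/(1.7+3.15)² = 14.989 kPa
Final effective stress: σ'_f = 82.6 + 14.989 = 97.589 kPa.
σ'_f = 97.589 ≤ σ'_p = 138 kPa, so the clay remains overconsolidated and only the recompression index applies:
S_c = C_r·H/(1+e₀)·log₁₀(σ'_f/σ'_0) = 0.029×4.1/2.16×log₁₀(97.589/82.6)
    = 0.055045 × 0.072421 = 0.003986 m

S_c ≈ 3.99 mm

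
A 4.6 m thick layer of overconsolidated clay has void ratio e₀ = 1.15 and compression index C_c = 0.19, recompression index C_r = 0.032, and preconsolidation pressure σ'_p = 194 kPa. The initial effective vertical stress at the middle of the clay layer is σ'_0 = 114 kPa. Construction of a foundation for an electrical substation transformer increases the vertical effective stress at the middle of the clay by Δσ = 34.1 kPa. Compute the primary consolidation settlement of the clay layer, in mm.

Final effective stress: σ'_f = 114 + 34.1 = 148.1 kPa.
σ'_f = 148.1 ≤ σ'_p = 194 kPa, so the clay remains overconsolidated and only the recompression index applies:
S_c = C_r·H/(1+e₀)·log₁₀(σ'_f/σ'_0) = 0.032×4.6/2.15×log₁₀(148.1/114)
    = 0.068464 × 0.11365 = 0.007781 m

S_c ≈ 7.78 mm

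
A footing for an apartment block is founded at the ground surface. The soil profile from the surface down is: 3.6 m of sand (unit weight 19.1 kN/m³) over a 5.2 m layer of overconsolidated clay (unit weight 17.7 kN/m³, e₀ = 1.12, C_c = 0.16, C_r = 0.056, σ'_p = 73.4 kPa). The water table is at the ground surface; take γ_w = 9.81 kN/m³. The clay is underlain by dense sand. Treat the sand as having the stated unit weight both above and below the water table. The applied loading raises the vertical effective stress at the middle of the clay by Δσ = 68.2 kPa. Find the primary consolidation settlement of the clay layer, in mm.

Mid-depth of clay below the ground surface: z = 3.6 + 5.2/2 = 6.2 m.
Total vertical stress at mid-clay: σ_v = 19.1×3.6 + 17.7×2.6 = 114.78 kPa.
Pore pressure: u = 9.81×(6.2 − 0) = 60.822 kPa.
Initial effective stress: σ'_0 = σ_v − u = 114.78 − 60.822 = 53.958 kPa.
Final effective stress: σ'_f = 53.958 + 68.2 = 122.16 kPa.
σ'_f = 122.16 > σ'_p = 73.4 kPa, so the stress path crosses the preconsolidation pressure — recompression up to σ'_p, then virgin compression beyond:
S_c = H/(1+e₀)·[C_r·log₁₀(σ'_p/σ'_0) + C_c·log₁₀(σ'_f/σ'_p)]
    = 5.2/2.12 × [0.056×log₁₀(73.4/53.958) + 0.16×log₁₀(122.16/73.4)]
    = 2.4528 × [0.0074839 + 0.035397] = 0.1052 m

S_c ≈ 105 mm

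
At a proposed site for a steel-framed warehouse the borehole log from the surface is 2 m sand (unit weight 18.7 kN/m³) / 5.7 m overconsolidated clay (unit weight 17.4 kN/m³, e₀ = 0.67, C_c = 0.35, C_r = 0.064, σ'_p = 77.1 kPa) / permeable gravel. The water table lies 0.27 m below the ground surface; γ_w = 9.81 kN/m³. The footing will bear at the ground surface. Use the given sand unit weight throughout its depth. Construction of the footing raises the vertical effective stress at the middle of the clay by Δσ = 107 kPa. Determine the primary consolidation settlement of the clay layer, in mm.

Mid-depth of clay below the ground surface: z = 2 + 5.7/2 = 4.85 m.
Total vertical stress at mid-clay: σ_v = 18.7×2 + 17.4×2.85 = 86.99 kPa.
Pore pressure: u = 9.81×(4.85 − 0.27) = 44.93 kPa.
Initial effective stress: σ'_0 = σ_v − u = 86.99 − 44.93 = 42.06 kPa.
Final effective stress: σ'_f = 42.06 + 107 = 149.06 kPa.
σ'_f = 149.06 > σ'_p = 77.1 kPa, so the stress path crosses the preconsolidation pressure — recompression up to σ'_p, then virgin compression beyond:
S_c = H/(1+e₀)·[C_r·log₁₀(σ'_p/σ'_0) + C_c·log₁₀(σ'_f/σ'_p)]
    = 5.7/1.67 × [0.064×log₁₀(77.1/42.06) + 0.35×log₁₀(149.06/77.1)]
    = 3.4132 × [0.016844 + 0.10021] = 0.3995 m

S_c ≈ 400 mm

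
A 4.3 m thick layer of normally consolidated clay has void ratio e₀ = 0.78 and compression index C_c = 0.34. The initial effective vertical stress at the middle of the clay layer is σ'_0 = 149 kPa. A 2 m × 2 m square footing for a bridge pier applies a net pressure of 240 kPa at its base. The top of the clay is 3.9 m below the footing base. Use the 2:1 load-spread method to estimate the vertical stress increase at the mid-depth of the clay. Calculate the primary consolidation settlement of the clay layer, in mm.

S_c ≈ 33.8 mm

Mid-depth of clay below the footing base: z = 3.9 + 4.3/2 = 6.05 m.
Stress increase at mid-clay by the 2:1 spreading method:
Δσ = qBL/((B+z)(L+z)) = 240×2×2/((2+6.05)(2+6.05)) = 14.814 kPa
Final effective stress: σ'_f = σ'_0 + Δσ = 149 + 14.814 = 163.81 kPa.
Normally consolidated clay, so the full stress increment lies on the virgin compression line:
S_c = C_c·H/(1+e₀)·log₁₀(σ'_f/σ'_0) = 0.34×4.3/(1+0.78)×log₁₀(163.81/149)
    = 0.82135 × 0.041154 = 0.0338 m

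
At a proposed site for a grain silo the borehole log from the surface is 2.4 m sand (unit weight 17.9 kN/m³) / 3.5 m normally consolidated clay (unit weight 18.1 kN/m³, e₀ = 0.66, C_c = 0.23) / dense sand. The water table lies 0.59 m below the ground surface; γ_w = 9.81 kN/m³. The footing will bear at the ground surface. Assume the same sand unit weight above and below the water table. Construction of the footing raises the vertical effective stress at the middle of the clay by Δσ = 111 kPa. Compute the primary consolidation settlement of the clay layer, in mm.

Mid-depth of clay below the ground surface: z = 2.4 + 3.5/2 = 4.15 m.
Total vertical stress at mid-clay: σ_v = 17.9×2.4 + 18.1×1.75 = 74.635 kPa.
Pore pressure: u = 9.81×(4.15 − 0.59) = 34.924 kPa.
Initial effective stress: σ'_0 = σ_v − u = 74.635 − 34.924 = 39.711 kPa.
Final effective stress: σ'_f = σ'_0 + Δσ = 39.711 + 111 = 150.71 kPa.
Normally consolidated clay, so the full stress increment lies on the virgin compression line:
S_c = C_c·H/(1+e₀)·log₁₀(σ'_f/σ'_0) = 0.23×3.5/(1+0.66)×log₁₀(150.71/39.711)
    = 0.48494 × 0.57923 = 0.2809 m

S_c ≈ 281 mm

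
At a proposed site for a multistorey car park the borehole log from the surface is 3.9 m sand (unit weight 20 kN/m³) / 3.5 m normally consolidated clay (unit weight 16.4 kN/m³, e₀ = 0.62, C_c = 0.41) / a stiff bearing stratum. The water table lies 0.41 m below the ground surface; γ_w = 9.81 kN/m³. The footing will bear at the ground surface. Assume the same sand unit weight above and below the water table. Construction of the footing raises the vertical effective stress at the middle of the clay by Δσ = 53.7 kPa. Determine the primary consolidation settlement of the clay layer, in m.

S_c ≈ 0.261 m

Mid-depth of clay below the ground surface: z = 3.9 + 3.5/2 = 5.65 m.
Total vertical stress at mid-clay: σ_v = 20×3.9 + 16.4×1.75 = 106.7 kPa.
Pore pressure: u = 9.81×(5.65 − 0.41) = 51.404 kPa.
Initial effective stress: σ'_0 = σ_v − u = 106.7 − 51.404 = 55.296 kPa.
Final effective stress: σ'_f = σ'_0 + Δσ = 55.296 + 53.7 = 109 kPa.
Normally consolidated clay, so the full stress increment lies on the virgin compression line:
S_c = C_c·H/(1+e₀)·log₁₀(σ'_f/σ'_0) = 0.41×3.5/(1+0.62)×log₁₀(109/55.296)
    = 0.8858 × 0.29473 = 0.2611 m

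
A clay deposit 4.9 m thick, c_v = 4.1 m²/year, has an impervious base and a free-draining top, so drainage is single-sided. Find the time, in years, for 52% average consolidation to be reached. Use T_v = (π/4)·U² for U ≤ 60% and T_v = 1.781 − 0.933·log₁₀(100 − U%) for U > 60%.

t ≈ 1.24 years

Drainage path length: H_d = H = 4.9 m (single drainage).
U ≤ 60%: T_v = (π/4)·U² = (π/4)×0.52² = 0.21237.
t = T_v·H_d²/c_v = 0.21237×4.9²/4.1 = 1.244 years.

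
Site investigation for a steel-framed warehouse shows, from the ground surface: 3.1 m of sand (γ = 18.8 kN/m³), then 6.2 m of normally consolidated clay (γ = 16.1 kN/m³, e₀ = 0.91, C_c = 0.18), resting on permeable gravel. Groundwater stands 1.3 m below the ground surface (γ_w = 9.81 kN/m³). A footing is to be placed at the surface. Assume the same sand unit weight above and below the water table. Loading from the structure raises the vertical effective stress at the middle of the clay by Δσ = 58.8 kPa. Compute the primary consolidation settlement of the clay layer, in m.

Mid-depth of clay below the ground surface: z = 3.1 + 6.2/2 = 6.2 m.
Total vertical stress at mid-clay: σ_v = 18.8×3.1 + 16.1×3.1 = 108.19 kPa.
Pore pressure: u = 9.81×(6.2 − 1.3) = 48.069 kPa.
Initial effective stress: σ'_0 = σ_v − u = 108.19 − 48.069 = 60.121 kPa.
Final effective stress: σ'_f = σ'_0 + Δσ = 60.121 + 58.8 = 118.92 kPa.
Normally consolidated clay, so the full stress increment lies on the virgin compression line:
S_c = C_c·H/(1+e₀)·log₁₀(σ'_f/σ'_0) = 0.18×6.2/(1+0.91)×log₁₀(118.92/60.121)
    = 0.58429 × 0.29623 = 0.1731 m

S_c ≈ 0.173 m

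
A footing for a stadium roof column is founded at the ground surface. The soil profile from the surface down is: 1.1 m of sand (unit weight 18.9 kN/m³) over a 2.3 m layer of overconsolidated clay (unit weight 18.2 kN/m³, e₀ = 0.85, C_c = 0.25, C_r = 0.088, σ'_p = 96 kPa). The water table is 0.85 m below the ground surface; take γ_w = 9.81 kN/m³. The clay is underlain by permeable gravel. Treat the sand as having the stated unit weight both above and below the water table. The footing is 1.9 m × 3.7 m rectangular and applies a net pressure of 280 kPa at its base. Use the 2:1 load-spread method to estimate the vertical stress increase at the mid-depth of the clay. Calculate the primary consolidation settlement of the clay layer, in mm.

S_c ≈ 74.1 mm

Mid-depth of clay below the ground surface: z = 1.1 + 2.3/2 = 2.25 m.
Total vertical stress at mid-clay: σ_v = 18.9×1.1 + 18.2×1.15 = 41.72 kPa.
Pore pressure: u = 9.81×(2.25 − 0.85) = 13.734 kPa.
Initial effective stress: σ'_0 = σ_v − u = 41.72 − 13.734 = 27.986 kPa.
Stress increase at mid-clay by the 2:1 spreading method:
Δσ = qBL/((B+z)(L+z)) = 280×1.9×3.7/((1.9+2.25)(3.7+2.25)) = 79.717 kPa
Final effective stress: σ'_f = 27.986 + 79.717 = 107.7 kPa.
σ'_f = 107.7 > σ'_p = 96 kPa, so the stress path crosses the preconsolidation pressure — recompression up to σ'_p, then virgin compression beyond:
S_c = H/(1+e₀)·[C_r·log₁₀(σ'_p/σ'_0) + C_c·log₁₀(σ'_f/σ'_p)]
    = 2.3/1.85 × [0.088×log₁₀(96/27.986) + 0.25×log₁₀(107.7/96)]
    = 1.2432 × [0.047109 + 0.012486] = 0.07409 m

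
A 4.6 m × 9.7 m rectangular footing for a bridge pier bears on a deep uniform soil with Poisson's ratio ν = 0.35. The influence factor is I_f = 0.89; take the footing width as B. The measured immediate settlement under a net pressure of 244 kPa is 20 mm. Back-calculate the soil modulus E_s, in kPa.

S_e = q·B·(1−ν²)/E_s · I_f  ⇒  E_s = q·B·(1−ν²)·I_f / S_e.
E_s = 244 × 4.6 × 0.8775 × 0.89 / 0.02 = 43830 kPa

E_s ≈ 43800 kPa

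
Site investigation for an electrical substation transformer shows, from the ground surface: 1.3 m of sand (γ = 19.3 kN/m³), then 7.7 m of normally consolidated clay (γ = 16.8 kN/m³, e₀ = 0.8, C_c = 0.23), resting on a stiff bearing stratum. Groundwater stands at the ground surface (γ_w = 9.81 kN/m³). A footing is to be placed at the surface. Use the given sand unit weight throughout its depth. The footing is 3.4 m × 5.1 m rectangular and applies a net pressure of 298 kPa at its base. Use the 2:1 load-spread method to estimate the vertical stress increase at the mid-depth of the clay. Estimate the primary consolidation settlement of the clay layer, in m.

Mid-depth of clay below the ground surface: z = 1.3 + 7.7/2 = 5.15 m.
Total vertical stress at mid-clay: σ_v = 19.3×1.3 + 16.8×3.85 = 89.77 kPa.
Pore pressure: u = 9.81×(5.15 − 0) = 50.522 kPa.
Initial effective stress: σ'_0 = σ_v − u = 89.77 − 50.522 = 39.248 kPa.
Stress increase at mid-clay by the 2:1 spreading method:
Δσ = qBL/((B+z)(L+z)) = 298×3.4×5.1/((3.4+5.15)(5.1+5.15)) = 58.962 kPa
Final effective stress: σ'_f = σ'_0 + Δσ = 39.248 + 58.962 = 98.21 kPa.
Normally consolidated clay, so the full stress increment lies on the virgin compression line:
S_c = C_c·H/(1+e₀)·log₁₀(σ'_f/σ'_0) = 0.23×7.7/(1+0.8)×log₁₀(98.21/39.248)
    = 0.98389 × 0.39834 = 0.3919 m

S_c ≈ 0.392 m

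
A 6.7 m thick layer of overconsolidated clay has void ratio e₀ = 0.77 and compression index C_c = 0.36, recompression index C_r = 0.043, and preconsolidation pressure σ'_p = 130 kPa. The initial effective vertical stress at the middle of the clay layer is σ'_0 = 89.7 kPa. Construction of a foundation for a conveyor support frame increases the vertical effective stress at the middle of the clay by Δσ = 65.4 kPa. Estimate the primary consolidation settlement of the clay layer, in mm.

S_c ≈ 131 mm

Final effective stress: σ'_f = 89.7 + 65.4 = 155.1 kPa.
σ'_f = 155.1 > σ'_p = 130 kPa, so the stress path crosses the preconsolidation pressure — recompression up to σ'_p, then virgin compression beyond:
S_c = H/(1+e₀)·[C_r·log₁₀(σ'_p/σ'_0) + C_c·log₁₀(σ'_f/σ'_p)]
    = 6.7/1.77 × [0.043×log₁₀(130/89.7) + 0.36×log₁₀(155.1/130)]
    = 3.7853 × [0.0069295 + 0.027601] = 0.1307 m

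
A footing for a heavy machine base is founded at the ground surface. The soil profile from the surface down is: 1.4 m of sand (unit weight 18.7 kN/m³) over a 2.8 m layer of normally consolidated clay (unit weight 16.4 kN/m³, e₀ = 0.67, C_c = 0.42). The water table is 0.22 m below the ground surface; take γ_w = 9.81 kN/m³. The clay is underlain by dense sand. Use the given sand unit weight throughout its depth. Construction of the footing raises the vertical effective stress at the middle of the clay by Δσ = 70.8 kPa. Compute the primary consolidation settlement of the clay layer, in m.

S_c ≈ 0.422 m

Mid-depth of clay below the ground surface: z = 1.4 + 2.8/2 = 2.8 m.
Total vertical stress at mid-clay: σ_v = 18.7×1.4 + 16.4×1.4 = 49.14 kPa.
Pore pressure: u = 9.81×(2.8 − 0.22) = 25.31 kPa.
Initial effective stress: σ'_0 = σ_v − u = 49.14 − 25.31 = 23.83 kPa.
Final effective stress: σ'_f = σ'_0 + Δσ = 23.83 + 70.8 = 94.63 kPa.
Normally consolidated clay, so the full stress increment lies on the virgin compression line:
S_c = C_c·H/(1+e₀)·log₁₀(σ'_f/σ'_0) = 0.42×2.8/(1+0.67)×log₁₀(94.63/23.83)
    = 0.70419 × 0.5989 = 0.4217 m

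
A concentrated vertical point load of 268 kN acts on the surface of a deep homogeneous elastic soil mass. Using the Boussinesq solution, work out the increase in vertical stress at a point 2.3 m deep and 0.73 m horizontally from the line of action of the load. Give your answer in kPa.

Boussinesq vertical stress below a point load on an elastic half-space:
Δσ_z = 3P/(2πz²) · [1 + (r/z)²]^(−5/2)
r/z = 0.73/2.3 = 0.31739; [1+(r/z)²]^(−5/2) = 0.78667.
Δσ_z = 3×268/(2π×2.3²) × 0.78667 = 24.189 × 0.78667 = 19.03 kPa

Δσ_z ≈ 19 kPa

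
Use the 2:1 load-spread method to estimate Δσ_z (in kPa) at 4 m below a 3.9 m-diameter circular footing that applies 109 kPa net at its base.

By the 2:1 method the load spreads at 1 horizontal : 2 vertical, so at depth z the loaded area has grown by z in each plan dimension:
Δσ ≈ qD²/(D+z)² = 109×3.9²/(3.9+4)² = 26.564 kPa

Δσ_z ≈ 26.6 kPa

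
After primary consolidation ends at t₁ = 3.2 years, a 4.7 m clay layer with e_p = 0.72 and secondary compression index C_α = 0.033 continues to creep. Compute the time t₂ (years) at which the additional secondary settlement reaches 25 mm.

S_s = C_α·H/(1+e_p)·log₁₀(t₂/t₁) ⇒ log₁₀(t₂/t₁) = S_s·(1+e_p)/(C_α·H).
log₁₀(t₂/t₁) = 0.025 × (1+0.72) / (0.033×4.7) = 0.2772
t₂ = t₁ × 10^0.2772 = 3.2 × 1.893 = 6.059 years

t₂ ≈ 6.06 years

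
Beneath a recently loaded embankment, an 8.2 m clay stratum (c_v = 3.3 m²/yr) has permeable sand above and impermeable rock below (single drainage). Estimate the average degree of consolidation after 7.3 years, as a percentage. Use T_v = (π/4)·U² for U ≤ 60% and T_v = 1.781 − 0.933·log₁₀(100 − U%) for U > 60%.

Drainage path length: H_d = H = 8.2 m (single drainage).
T_v = c_v·t/H_d² = 3.3×7.3/8.2² = 0.35827.
T_v = 0.35827 corresponds to the U > 60% branch:
U = 1 − 10^((1.781 − T_v)/0.933)/100 = 0.6651

U ≈ 66.5 %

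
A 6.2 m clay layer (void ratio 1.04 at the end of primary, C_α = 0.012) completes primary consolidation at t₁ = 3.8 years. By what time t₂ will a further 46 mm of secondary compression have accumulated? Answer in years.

S_s = C_α·H/(1+e_p)·log₁₀(t₂/t₁) ⇒ log₁₀(t₂/t₁) = S_s·(1+e_p)/(C_α·H).
log₁₀(t₂/t₁) = 0.046 × (1+1.04) / (0.012×6.2) = 1.261
t₂ = t₁ × 10^1.261 = 3.8 × 18.25 = 69.35 years

t₂ ≈ 69.4 years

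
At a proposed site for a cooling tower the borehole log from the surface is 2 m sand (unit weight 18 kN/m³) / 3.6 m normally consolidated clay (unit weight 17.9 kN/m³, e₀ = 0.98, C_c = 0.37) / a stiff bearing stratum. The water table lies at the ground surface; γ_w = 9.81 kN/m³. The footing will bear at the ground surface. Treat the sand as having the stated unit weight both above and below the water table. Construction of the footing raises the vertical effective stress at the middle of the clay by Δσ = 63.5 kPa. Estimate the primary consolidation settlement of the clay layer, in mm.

Mid-depth of clay below the ground surface: z = 2 + 3.6/2 = 3.8 m.
Total vertical stress at mid-clay: σ_v = 18×2 + 17.9×1.8 = 68.22 kPa.
Pore pressure: u = 9.81×(3.8 − 0) = 37.278 kPa.
Initial effective stress: σ'_0 = σ_v − u = 68.22 − 37.278 = 30.942 kPa.
Final effective stress: σ'_f = σ'_0 + Δσ = 30.942 + 63.5 = 94.442 kPa.
Normally consolidated clay, so the full stress increment lies on the virgin compression line:
S_c = C_c·H/(1+e₀)·log₁₀(σ'_f/σ'_0) = 0.37×3.6/(1+0.98)×log₁₀(94.442/30.942)
    = 0.67273 × 0.48462 = 0.326 m

S_c ≈ 326 mm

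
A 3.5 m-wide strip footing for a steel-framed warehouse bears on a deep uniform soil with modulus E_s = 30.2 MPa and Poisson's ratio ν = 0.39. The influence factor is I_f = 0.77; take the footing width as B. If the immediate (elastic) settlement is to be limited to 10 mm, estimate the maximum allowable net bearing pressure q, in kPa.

E_s = 30.2 MPa = 30200 kPa.
S_e = q·B·(1−ν²)/E_s · I_f  ⇒  q = S_e·E_s / (B·(1−ν²)·I_f).
q = 0.01 × 30200 / (3.5 × 0.8479 × 0.77) = 132.2 kPa

q ≈ 132 kPa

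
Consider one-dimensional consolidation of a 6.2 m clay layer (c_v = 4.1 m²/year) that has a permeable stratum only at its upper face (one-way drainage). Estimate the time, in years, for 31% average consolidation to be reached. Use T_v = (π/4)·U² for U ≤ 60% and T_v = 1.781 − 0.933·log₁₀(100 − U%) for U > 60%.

t ≈ 0.708 years

Drainage path length: H_d = H = 6.2 m (single drainage).
U ≤ 60%: T_v = (π/4)·U² = (π/4)×0.31² = 0.075477.
t = T_v·H_d²/c_v = 0.075477×6.2²/4.1 = 0.7076 years.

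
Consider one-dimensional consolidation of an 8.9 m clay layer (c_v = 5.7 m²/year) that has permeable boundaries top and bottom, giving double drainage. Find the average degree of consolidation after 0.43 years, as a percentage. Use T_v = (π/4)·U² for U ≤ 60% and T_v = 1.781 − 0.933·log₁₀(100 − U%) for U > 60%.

Drainage path length: H_d = H/2 = 4.45 m (double drainage).
T_v = c_v·t/H_d² = 5.7×0.43/4.45² = 0.12377.
T_v = 0.12377 corresponds to the U ≤ 60% branch:
U = √(4T_v/π) = 0.397

U ≈ 39.7 %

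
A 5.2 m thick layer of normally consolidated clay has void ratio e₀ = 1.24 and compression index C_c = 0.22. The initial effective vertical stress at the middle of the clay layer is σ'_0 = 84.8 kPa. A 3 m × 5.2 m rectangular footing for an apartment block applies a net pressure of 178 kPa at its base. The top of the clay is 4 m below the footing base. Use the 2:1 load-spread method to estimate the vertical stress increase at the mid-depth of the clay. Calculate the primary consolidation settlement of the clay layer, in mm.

Mid-depth of clay below the footing base: z = 4 + 5.2/2 = 6.6 m.
Stress increase at mid-clay by the 2:1 spreading method:
Δσ = qBL/((B+z)(L+z)) = 178×3×5.2/((3+6.6)(5.2+6.6)) = 24.513 kPa
Final effective stress: σ'_f = σ'_0 + Δσ = 84.8 + 24.513 = 109.31 kPa.
Normally consolidated clay, so the full stress increment lies on the virgin compression line:
S_c = C_c·H/(1+e₀)·log₁₀(σ'_f/σ'_0) = 0.22×5.2/(1+1.24)×log₁₀(109.31/84.8)
    = 0.51071 × 0.11026 = 0.05631 m

S_c ≈ 56.3 mm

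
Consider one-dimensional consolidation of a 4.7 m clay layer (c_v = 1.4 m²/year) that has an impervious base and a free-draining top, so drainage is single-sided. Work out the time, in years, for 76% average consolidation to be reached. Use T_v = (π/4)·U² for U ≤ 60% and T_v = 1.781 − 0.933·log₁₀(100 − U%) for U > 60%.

Drainage path length: H_d = H = 4.7 m (single drainage).
U > 60%: T_v = 1.781 − 0.933·log₁₀(100 − 76) = 0.49326.
t = T_v·H_d²/c_v = 0.49326×4.7²/1.4 = 7.783 years.

t ≈ 7.78 years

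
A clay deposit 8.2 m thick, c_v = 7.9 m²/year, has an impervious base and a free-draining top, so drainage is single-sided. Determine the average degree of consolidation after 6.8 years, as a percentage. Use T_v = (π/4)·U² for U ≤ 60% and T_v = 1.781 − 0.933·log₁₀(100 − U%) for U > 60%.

Drainage path length: H_d = H = 8.2 m (single drainage).
T_v = c_v·t/H_d² = 7.9×6.8/8.2² = 0.79893.
T_v = 0.79893 corresponds to the U > 60% branch:
U = 1 − 10^((1.781 − T_v)/0.933)/100 = 0.8871

U ≈ 88.7 %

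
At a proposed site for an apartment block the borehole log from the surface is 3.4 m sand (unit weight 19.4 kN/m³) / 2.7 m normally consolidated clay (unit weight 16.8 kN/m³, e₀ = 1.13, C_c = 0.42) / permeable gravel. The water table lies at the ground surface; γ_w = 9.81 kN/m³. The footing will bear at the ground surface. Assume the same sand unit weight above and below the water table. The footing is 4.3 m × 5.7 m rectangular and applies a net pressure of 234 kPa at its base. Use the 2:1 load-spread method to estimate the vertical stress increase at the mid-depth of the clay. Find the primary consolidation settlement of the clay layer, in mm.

Mid-depth of clay below the ground surface: z = 3.4 + 2.7/2 = 4.75 m.
Total vertical stress at mid-clay: σ_v = 19.4×3.4 + 16.8×1.35 = 88.64 kPa.
Pore pressure: u = 9.81×(4.75 − 0) = 46.598 kPa.
Initial effective stress: σ'_0 = σ_v − u = 88.64 − 46.598 = 42.042 kPa.
Stress increase at mid-clay by the 2:1 spreading method:
Δσ = qBL/((B+z)(L+z)) = 234×4.3×5.7/((4.3+4.75)(5.7+4.75)) = 60.645 kPa
Final effective stress: σ'_f = σ'_0 + Δσ = 42.042 + 60.645 = 102.69 kPa.
Normally consolidated clay, so the full stress increment lies on the virgin compression line:
S_c = C_c·H/(1+e₀)·log₁₀(σ'_f/σ'_0) = 0.42×2.7/(1+1.13)×log₁₀(102.69/42.042)
    = 0.53239 × 0.38784 = 0.2065 m

S_c ≈ 206 mm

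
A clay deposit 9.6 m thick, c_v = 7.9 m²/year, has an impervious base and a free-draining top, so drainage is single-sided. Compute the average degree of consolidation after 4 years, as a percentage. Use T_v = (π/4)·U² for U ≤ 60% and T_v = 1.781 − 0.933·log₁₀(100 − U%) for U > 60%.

U ≈ 65.2 %

Drainage path length: H_d = H = 9.6 m (single drainage).
T_v = c_v·t/H_d² = 7.9×4/9.6² = 0.34288.
T_v = 0.34288 corresponds to the U > 60% branch:
U = 1 − 10^((1.781 − T_v)/0.933)/100 = 0.6521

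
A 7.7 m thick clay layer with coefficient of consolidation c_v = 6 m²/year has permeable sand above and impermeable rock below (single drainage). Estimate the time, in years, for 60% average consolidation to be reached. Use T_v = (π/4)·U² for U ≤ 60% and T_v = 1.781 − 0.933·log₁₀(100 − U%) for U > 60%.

Drainage path length: H_d = H = 7.7 m (single drainage).
U ≤ 60%: T_v = (π/4)·U² = (π/4)×0.6² = 0.28274.
t = T_v·H_d²/c_v = 0.28274×7.7²/6 = 2.794 years.

t ≈ 2.79 years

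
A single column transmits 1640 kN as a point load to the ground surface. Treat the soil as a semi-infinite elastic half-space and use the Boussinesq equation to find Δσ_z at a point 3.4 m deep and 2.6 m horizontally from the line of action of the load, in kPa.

Δσ_z ≈ 21.4 kPa

Boussinesq vertical stress below a point load on an elastic half-space:
Δσ_z = 3P/(2πz²) · [1 + (r/z)²]^(−5/2)
r/z = 2.6/3.4 = 0.76471; [1+(r/z)²]^(−5/2) = 0.31629.
Δσ_z = 3×1640/(2π×3.4²) × 0.31629 = 67.737 × 0.31629 = 21.42 kPa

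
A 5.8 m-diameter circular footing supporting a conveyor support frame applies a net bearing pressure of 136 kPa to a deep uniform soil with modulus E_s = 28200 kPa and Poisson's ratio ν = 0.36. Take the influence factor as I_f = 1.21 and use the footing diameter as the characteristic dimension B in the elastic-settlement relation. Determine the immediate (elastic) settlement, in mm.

Immediate (elastic) settlement: S_e = q·B·(1−ν²)/E_s · I_f.
S_e = 136 × 5.8 × (1 − 0.36²) / 28200 × 1.21
    = 136 × 5.8 × 0.8704 / 28200 × 1.21
    = 0.02946 m = 29.46 mm

S_e ≈ 29.5 mm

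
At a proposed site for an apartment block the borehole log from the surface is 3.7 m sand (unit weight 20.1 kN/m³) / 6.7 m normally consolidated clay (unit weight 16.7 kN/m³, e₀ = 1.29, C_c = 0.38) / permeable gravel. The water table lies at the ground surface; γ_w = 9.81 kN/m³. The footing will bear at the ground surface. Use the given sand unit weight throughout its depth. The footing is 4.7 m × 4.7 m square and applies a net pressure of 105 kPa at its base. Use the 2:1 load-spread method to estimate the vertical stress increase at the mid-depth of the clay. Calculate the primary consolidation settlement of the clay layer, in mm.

Mid-depth of clay below the ground surface: z = 3.7 + 6.7/2 = 7.05 m.
Total vertical stress at mid-clay: σ_v = 20.1×3.7 + 16.7×3.35 = 130.31 kPa.
Pore pressure: u = 9.81×(7.05 − 0) = 69.16 kPa.
Initial effective stress: σ'_0 = σ_v − u = 130.31 − 69.16 = 61.15 kPa.
Stress increase at mid-clay by the 2:1 spreading method:
Δσ = qBL/((B+z)(L+z)) = 105×4.7×4.7/((4.7+7.05)(4.7+7.05)) = 16.8 kPa
Final effective stress: σ'_f = σ'_0 + Δσ = 61.15 + 16.8 = 77.95 kPa.
Normally consolidated clay, so the full stress increment lies on the virgin compression line:
S_c = C_c·H/(1+e₀)·log₁₀(σ'_f/σ'_0) = 0.38×6.7/(1+1.29)×log₁₀(77.95/61.15)
    = 1.1118 × 0.10542 = 0.1172 m

S_c ≈ 117 mm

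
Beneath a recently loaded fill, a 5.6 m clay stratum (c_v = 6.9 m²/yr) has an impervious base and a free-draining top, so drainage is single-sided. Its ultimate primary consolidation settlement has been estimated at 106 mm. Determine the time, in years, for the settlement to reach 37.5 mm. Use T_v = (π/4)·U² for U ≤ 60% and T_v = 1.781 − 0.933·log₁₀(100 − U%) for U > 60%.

t ≈ 0.447 years

Drainage path length: H_d = H = 5.6 m (single drainage).
U = S(t)/S_ult = 37.5/106 = 0.3538.
U ≤ 60%: T_v = (π/4)·U² = (π/4)×0.35377² = 0.098297.
t = T_v·H_d²/c_v = 0.098297×5.6²/6.9 = 0.4468 years.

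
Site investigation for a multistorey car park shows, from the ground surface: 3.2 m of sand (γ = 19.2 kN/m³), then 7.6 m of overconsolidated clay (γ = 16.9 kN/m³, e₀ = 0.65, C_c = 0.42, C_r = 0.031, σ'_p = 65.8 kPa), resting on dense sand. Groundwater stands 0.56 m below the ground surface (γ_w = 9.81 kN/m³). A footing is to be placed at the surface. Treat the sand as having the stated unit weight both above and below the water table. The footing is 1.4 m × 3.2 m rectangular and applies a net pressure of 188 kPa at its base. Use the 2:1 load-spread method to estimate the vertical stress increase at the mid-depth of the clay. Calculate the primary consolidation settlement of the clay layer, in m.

Mid-depth of clay below the ground surface: z = 3.2 + 7.6/2 = 7 m.
Total vertical stress at mid-clay: σ_v = 19.2×3.2 + 16.9×3.8 = 125.66 kPa.
Pore pressure: u = 9.81×(7 − 0.56) = 63.176 kPa.
Initial effective stress: σ'_0 = σ_v − u = 125.66 − 63.176 = 62.484 kPa.
Stress increase at mid-clay by the 2:1 spreading method:
Δσ = qBL/((B+z)(L+z)) = 188×1.4×3.2/((1.4+7)(3.2+7)) = 9.8301 kPa
Final effective stress: σ'_f = 62.484 + 9.8301 = 72.314 kPa.
σ'_f = 72.314 > σ'_p = 65.8 kPa, so the stress path crosses the preconsolidation pressure — recompression up to σ'_p, then virgin compression beyond:
S_c = H/(1+e₀)·[C_r·log₁₀(σ'_p/σ'_0) + C_c·log₁₀(σ'_f/σ'_p)]
    = 7.6/1.65 × [0.031×log₁₀(65.8/62.484) + 0.42×log₁₀(72.314/65.8)]
    = 4.6061 × [0.00069617 + 0.017219] = 0.08252 m

S_c ≈ 0.0825 m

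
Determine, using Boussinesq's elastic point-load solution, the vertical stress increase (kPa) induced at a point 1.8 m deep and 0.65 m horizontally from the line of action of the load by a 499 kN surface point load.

Boussinesq vertical stress below a point load on an elastic half-space:
Δσ_z = 3P/(2πz²) · [1 + (r/z)²]^(−5/2)
r/z = 0.65/1.8 = 0.36111; [1+(r/z)²]^(−5/2) = 0.73607.
Δσ_z = 3×499/(2π×1.8²) × 0.73607 = 73.535 × 0.73607 = 54.13 kPa

Δσ_z ≈ 54.1 kPa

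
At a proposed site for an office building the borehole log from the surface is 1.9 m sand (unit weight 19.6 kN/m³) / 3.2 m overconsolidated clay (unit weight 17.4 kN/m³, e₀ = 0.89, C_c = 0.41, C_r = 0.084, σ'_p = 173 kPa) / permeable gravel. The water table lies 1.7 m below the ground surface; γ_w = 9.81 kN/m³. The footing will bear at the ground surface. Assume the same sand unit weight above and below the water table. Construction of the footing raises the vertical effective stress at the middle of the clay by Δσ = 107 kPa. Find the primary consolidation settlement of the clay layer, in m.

S_c ≈ 0.0729 m

Mid-depth of clay below the ground surface: z = 1.9 + 3.2/2 = 3.5 m.
Total vertical stress at mid-clay: σ_v = 19.6×1.9 + 17.4×1.6 = 65.08 kPa.
Pore pressure: u = 9.81×(3.5 − 1.7) = 17.658 kPa.
Initial effective stress: σ'_0 = σ_v − u = 65.08 − 17.658 = 47.422 kPa.
Final effective stress: σ'_f = 47.422 + 107 = 154.42 kPa.
σ'_f = 154.42 ≤ σ'_p = 173 kPa, so the clay remains overconsolidated and only the recompression index applies:
S_c = C_r·H/(1+e₀)·log₁₀(σ'_f/σ'_0) = 0.084×3.2/1.89×log₁₀(154.42/47.422)
    = 0.14222 × 0.51272 = 0.07292 m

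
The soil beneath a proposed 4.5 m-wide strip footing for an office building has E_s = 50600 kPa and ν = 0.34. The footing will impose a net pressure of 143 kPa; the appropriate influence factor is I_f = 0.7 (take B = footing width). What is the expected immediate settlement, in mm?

Immediate (elastic) settlement: S_e = q·B·(1−ν²)/E_s · I_f.
S_e = 143 × 4.5 × (1 − 0.34²) / 50600 × 0.7
    = 143 × 4.5 × 0.8844 / 50600 × 0.7
    = 0.007873 m = 7.873 mm

S_e ≈ 7.87 mm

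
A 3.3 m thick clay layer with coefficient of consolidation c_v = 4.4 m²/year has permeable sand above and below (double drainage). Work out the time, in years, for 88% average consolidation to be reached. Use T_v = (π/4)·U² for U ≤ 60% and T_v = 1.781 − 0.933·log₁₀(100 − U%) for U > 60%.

Drainage path length: H_d = H/2 = 1.65 m (double drainage).
U > 60%: T_v = 1.781 − 0.933·log₁₀(100 − 88) = 0.77412.
t = T_v·H_d²/c_v = 0.77412×1.65²/4.4 = 0.479 years.

t ≈ 0.479 years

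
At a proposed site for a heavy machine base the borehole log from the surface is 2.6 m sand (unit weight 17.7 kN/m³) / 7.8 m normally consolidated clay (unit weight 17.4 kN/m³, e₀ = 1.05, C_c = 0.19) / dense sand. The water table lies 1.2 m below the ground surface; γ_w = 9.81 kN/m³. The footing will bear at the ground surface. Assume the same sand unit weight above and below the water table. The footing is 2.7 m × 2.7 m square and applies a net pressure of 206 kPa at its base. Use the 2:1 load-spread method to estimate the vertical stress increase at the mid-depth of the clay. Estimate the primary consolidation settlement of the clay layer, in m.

Mid-depth of clay below the ground surface: z = 2.6 + 7.8/2 = 6.5 m.
Total vertical stress at mid-clay: σ_v = 17.7×2.6 + 17.4×3.9 = 113.88 kPa.
Pore pressure: u = 9.81×(6.5 − 1.2) = 51.993 kPa.
Initial effective stress: σ'_0 = σ_v − u = 113.88 − 51.993 = 61.887 kPa.
Stress increase at mid-clay by the 2:1 spreading method:
Δσ = qBL/((B+z)(L+z)) = 206×2.7×2.7/((2.7+6.5)(2.7+6.5)) = 17.743 kPa
Final effective stress: σ'_f = σ'_0 + Δσ = 61.887 + 17.743 = 79.63 kPa.
Normally consolidated clay, so the full stress increment lies on the virgin compression line:
S_c = C_c·H/(1+e₀)·log₁₀(σ'_f/σ'_0) = 0.19×7.8/(1+1.05)×log₁₀(79.63/61.887)
    = 0.72293 × 0.10948 = 0.07915 m

S_c ≈ 0.0791 m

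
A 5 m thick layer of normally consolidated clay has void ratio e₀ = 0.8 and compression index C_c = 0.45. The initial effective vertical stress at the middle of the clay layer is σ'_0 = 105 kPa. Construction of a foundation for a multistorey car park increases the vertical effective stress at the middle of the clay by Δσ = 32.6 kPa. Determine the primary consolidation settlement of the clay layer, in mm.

S_c ≈ 147 mm

Final effective stress: σ'_f = σ'_0 + Δσ = 105 + 32.6 = 137.6 kPa.
Normally consolidated clay, so the full stress increment lies on the virgin compression line:
S_c = C_c·H/(1+e₀)·log₁₀(σ'_f/σ'_0) = 0.45×5/(1+0.8)×log₁₀(137.6/105)
    = 1.25 × 0.11743 = 0.1468 m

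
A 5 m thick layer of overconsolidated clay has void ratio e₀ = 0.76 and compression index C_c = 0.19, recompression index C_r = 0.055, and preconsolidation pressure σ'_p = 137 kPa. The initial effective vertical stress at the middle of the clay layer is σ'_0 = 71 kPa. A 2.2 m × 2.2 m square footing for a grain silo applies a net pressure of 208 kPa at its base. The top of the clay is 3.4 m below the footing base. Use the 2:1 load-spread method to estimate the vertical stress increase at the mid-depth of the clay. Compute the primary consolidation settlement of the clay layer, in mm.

Mid-depth of clay below the footing base: z = 3.4 + 5/2 = 5.9 m.
Stress increase at mid-clay by the 2:1 spreading method:
Δσ = qBL/((B+z)(L+z)) = 208×2.2×2.2/((2.2+5.9)(2.2+5.9)) = 15.344 kPa
Final effective stress: σ'_f = 71 + 15.344 = 86.344 kPa.
σ'_f = 86.344 ≤ σ'_p = 137 kPa, so the clay remains overconsolidated and only the recompression index applies:
S_c = C_r·H/(1+e₀)·log₁₀(σ'_f/σ'_0) = 0.055×5/1.76×log₁₀(86.344/71)
    = 0.15625 × 0.084974 = 0.01328 m

S_c ≈ 13.3 mm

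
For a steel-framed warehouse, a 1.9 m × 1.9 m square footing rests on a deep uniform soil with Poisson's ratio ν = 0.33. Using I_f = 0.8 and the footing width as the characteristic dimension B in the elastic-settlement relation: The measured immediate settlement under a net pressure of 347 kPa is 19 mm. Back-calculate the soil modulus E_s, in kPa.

E_s ≈ 24700 kPa

S_e = q·B·(1−ν²)/E_s · I_f  ⇒  E_s = q·B·(1−ν²)·I_f / S_e.
E_s = 347 × 1.9 × 0.8911 × 0.8 / 0.019 = 24740 kPa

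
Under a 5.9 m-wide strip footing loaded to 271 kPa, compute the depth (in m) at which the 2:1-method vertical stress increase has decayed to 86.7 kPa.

2:1 spreading — at depth z the loaded area has grown by z in each plan dimension:
qB/(B+z) = Δσ_z ⇒ z = qB/Δσ_z − B = 271×5.9/86.7 − 5.9 = 12.54 m

z ≈ 12.5 m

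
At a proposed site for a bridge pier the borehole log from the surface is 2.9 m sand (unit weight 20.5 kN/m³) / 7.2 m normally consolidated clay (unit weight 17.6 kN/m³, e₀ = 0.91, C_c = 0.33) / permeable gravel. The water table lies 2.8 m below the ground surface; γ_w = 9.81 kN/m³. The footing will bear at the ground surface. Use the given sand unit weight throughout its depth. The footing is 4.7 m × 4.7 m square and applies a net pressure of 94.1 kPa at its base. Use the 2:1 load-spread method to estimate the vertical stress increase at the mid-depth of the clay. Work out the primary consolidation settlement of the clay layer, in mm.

S_c ≈ 94.7 mm

Mid-depth of clay below the ground surface: z = 2.9 + 7.2/2 = 6.5 m.
Total vertical stress at mid-clay: σ_v = 20.5×2.9 + 17.6×3.6 = 122.81 kPa.
Pore pressure: u = 9.81×(6.5 − 2.8) = 36.297 kPa.
Initial effective stress: σ'_0 = σ_v − u = 122.81 − 36.297 = 86.513 kPa.
Stress increase at mid-clay by the 2:1 spreading method:
Δσ = qBL/((B+z)(L+z)) = 94.1×4.7×4.7/((4.7+6.5)(4.7+6.5)) = 16.571 kPa
Final effective stress: σ'_f = σ'_0 + Δσ = 86.513 + 16.571 = 103.08 kPa.
Normally consolidated clay, so the full stress increment lies on the virgin compression line:
S_c = C_c·H/(1+e₀)·log₁₀(σ'_f/σ'_0) = 0.33×7.2/(1+0.91)×log₁₀(103.08/86.513)
    = 1.244 × 0.076093 = 0.09466 m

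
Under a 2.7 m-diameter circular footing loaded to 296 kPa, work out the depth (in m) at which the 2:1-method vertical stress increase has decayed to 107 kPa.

z ≈ 1.79 m

2:1 spreading — at depth z the loaded area has grown by z in each plan dimension:
qD²/(D+z)² = Δσ_z ⇒ z = D(√(q/Δσ_z) − 1) = 2.7×(√(296/107) − 1) = 1.791 m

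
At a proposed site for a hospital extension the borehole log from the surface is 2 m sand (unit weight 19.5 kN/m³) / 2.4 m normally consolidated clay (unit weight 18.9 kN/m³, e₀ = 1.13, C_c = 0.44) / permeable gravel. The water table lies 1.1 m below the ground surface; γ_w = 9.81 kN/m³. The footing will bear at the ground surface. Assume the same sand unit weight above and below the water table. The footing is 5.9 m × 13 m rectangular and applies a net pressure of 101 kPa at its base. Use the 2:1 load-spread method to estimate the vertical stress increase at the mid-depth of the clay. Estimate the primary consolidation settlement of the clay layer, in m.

Mid-depth of clay below the ground surface: z = 2 + 2.4/2 = 3.2 m.
Total vertical stress at mid-clay: σ_v = 19.5×2 + 18.9×1.2 = 61.68 kPa.
Pore pressure: u = 9.81×(3.2 − 1.1) = 20.601 kPa.
Initial effective stress: σ'_0 = σ_v − u = 61.68 − 20.601 = 41.079 kPa.
Stress increase at mid-clay by the 2:1 spreading method:
Δσ = qBL/((B+z)(L+z)) = 101×5.9×13/((5.9+3.2)(13+3.2)) = 52.549 kPa
Final effective stress: σ'_f = σ'_0 + Δσ = 41.079 + 52.549 = 93.628 kPa.
Normally consolidated clay, so the full stress increment lies on the virgin compression line:
S_c = C_c·H/(1+e₀)·log₁₀(σ'_f/σ'_0) = 0.44×2.4/(1+1.13)×log₁₀(93.628/41.079)
    = 0.49577 × 0.35779 = 0.1774 m

S_c ≈ 0.177 m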